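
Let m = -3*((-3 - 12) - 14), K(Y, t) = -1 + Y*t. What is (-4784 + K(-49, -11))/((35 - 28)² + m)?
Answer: -2123/68 ≈ -31.221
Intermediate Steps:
m = 87 (m = -3*(-15 - 14) = -3*(-29) = 87)
(-4784 + K(-49, -11))/((35 - 28)² + m) = (-4784 + (-1 - 49*(-11)))/((35 - 28)² + 87) = (-4784 + (-1 + 539))/(7² + 87) = (-4784 + 538)/(49 + 87) = -4246/136 = -4246*1/136 = -2123/68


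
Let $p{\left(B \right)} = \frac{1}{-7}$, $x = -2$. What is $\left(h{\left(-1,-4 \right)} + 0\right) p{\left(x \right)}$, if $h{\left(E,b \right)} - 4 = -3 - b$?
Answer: $- \frac{5}{7} \approx -0.71429$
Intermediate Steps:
$h{\left(E,b \right)} = 1 - b$ ($h{\left(E,b \right)} = 4 - \left(3 + b\right) = 1 - b$)
$p{\left(B \right)} = - \frac{1}{7}$
$\left(h{\left(-1,-4 \right)} + 0\right) p{\left(x \right)} = \left(\left(1 - -4\right) + 0\right) \left(- \frac{1}{7}\right) = \left(\left(1 + 4\right) + 0\right) \left(- \frac{1}{7}\right) = \left(5 + 0\right) \left(- \frac{1}{7}\right) = 5 \left(- \frac{1}{7}\right) = - \frac{5}{7}$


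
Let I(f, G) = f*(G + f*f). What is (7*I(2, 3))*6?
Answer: 588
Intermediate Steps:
I(f, G) = f*(G + f²)
(7*I(2, 3))*6 = (7*(2*(3 + 2²)))*6 = (7*(2*(3 + 4)))*6 = (7*(2*7))*6 = (7*14)*6 = 98*6 = 588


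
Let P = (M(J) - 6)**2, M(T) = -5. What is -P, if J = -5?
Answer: -121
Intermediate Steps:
P = 121 (P = (-5 - 6)**2 = (-11)**2 = 121)
-P = -1*121 = -121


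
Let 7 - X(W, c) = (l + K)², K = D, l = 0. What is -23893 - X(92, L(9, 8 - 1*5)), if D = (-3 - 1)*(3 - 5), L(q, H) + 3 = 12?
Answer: -23836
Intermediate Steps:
L(q, H) = 9 (L(q, H) = -3 + 12 = 9)
D = 8 (D = -4*(-2) = 8)
K = 8
X(W, c) = -57 (X(W, c) = 7 - (0 + 8)² = 7 - 1*8² = 7 - 1*64 = 7 - 64 = -57)
-23893 - X(92, L(9, 8 - 1*5)) = -23893 - 1*(-57) = -23893 + 57 = -23836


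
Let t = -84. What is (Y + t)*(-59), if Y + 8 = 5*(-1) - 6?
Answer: 6077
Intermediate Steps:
Y = -19 (Y = -8 + (5*(-1) - 6) = -8 + (-5 - 6) = -8 - 11 = -19)
(Y + t)*(-59) = (-19 - 84)*(-59) = -103*(-59) = 6077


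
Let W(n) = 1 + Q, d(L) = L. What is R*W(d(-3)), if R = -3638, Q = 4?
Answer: -18190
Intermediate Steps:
W(n) = 5 (W(n) = 1 + 4 = 5)
R*W(d(-3)) = -3638*5 = -18190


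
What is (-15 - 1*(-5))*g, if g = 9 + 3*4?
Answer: -210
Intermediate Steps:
g = 21 (g = 9 + 12 = 21)
(-15 - 1*(-5))*g = (-15 - 1*(-5))*21 = (-15 + 5)*21 = -10*21 = -210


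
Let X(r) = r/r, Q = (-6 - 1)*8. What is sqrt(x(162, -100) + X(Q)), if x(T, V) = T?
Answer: sqrt(163) ≈ 12.767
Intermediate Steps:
Q = -56 (Q = -7*8 = -56)
X(r) = 1
sqrt(x(162, -100) + X(Q)) = sqrt(162 + 1) = sqrt(163)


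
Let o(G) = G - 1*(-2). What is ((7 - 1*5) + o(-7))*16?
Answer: -48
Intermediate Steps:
o(G) = 2 + G (o(G) = G + 2 = 2 + G)
((7 - 1*5) + o(-7))*16 = ((7 - 1*5) + (2 - 7))*16 = ((7 - 5) - 5)*16 = (2 - 5)*16 = -3*16 = -48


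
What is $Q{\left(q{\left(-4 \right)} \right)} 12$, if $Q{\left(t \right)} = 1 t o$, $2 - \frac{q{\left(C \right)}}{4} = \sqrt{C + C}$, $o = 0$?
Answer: $0$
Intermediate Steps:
$q{\left(C \right)} = 8 - 4 \sqrt{2} \sqrt{C}$ ($q{\left(C \right)} = 8 - 4 \sqrt{C + C} = 8 - 4 \sqrt{2 C} = 8 - 4 \sqrt{2} \sqrt{C}$)
$Q{\left(t \right)} = 0$ ($Q{\left(t \right)} = 1 t 0 = t 0 = 0$)
$Q{\left(q{\left(-4 \right)} \right)} 12 = 0 \cdot 12 = 0$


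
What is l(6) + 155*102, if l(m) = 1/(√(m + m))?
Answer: 15810 + √3/6 ≈ 15810.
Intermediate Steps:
l(m) = √2/(2*√m) (l(m) = 1/(√(2*m)) = 1/(√2*√m) = √2/(2*√m))
l(6) + 155*102 = √2/(2*√6) + 155*102 = √2*(√6/6)/2 + 15810 = √3/6 + 15810 = 15810 + √3/6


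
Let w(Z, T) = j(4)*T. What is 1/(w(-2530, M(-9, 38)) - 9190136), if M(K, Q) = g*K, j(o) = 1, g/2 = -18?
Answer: -1/9189812 ≈ -1.0882e-7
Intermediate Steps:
g = -36 (g = 2*(-18) = -36)
M(K, Q) = -36*K
w(Z, T) = T (w(Z, T) = 1*T = T)
1/(w(-2530, M(-9, 38)) - 9190136) = 1/(-36*(-9) - 9190136) = 1/(324 - 9190136) = 1/(-9189812) = -1/9189812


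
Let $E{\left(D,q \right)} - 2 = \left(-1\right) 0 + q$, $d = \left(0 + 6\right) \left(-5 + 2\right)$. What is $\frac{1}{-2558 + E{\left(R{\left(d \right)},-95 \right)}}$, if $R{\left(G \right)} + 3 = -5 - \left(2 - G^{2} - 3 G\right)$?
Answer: $- \frac{1}{2651} \approx -0.00037722$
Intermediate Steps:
$d = -18$ ($d = 6 \left(-3\right) = -18$)
$R{\left(G \right)} = -10 + G^{2} + 3 G$ ($R{\left(G \right)} = -3 - \left(7 - G^{2} - 3 G\right) = -3 + \left(-7 + G^{2} + 3 G\right) = -10 + G^{2} + 3 G$)
$E{\left(D,q \right)} = 2 + q$ ($E{\left(D,q \right)} = 2 + \left(\left(-1\right) 0 + q\right) = 2 + \left(0 + q\right) = 2 + q$)
$\frac{1}{-2558 + E{\left(R{\left(d \right)},-95 \right)}} = \frac{1}{-2558 + \left(2 - 95\right)} = \frac{1}{-2558 - 93} = \frac{1}{-2651} = - \frac{1}{2651}$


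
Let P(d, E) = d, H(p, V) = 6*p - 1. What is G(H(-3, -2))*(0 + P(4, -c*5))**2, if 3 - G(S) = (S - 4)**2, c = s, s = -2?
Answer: -8416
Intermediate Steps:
c = -2
H(p, V) = -1 + 6*p
G(S) = 3 - (-4 + S)**2 (G(S) = 3 - (S - 4)**2 = 3 - (-4 + S)**2)
G(H(-3, -2))*(0 + P(4, -c*5))**2 = (3 - (-4 + (-1 + 6*(-3)))**2)*(0 + 4)**2 = (3 - (-4 + (-1 - 18))**2)*4**2 = (3 - (-4 - 19)**2)*16 = (3 - 1*(-23)**2)*16 = (3 - 1*529)*16 = (3 - 529)*16 = -526*16 = -8416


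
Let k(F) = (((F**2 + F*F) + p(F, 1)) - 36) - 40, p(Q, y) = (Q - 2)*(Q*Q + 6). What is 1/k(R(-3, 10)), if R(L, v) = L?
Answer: -1/133 ≈ -0.0075188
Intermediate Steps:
p(Q, y) = (-2 + Q)*(6 + Q**2) (p(Q, y) = (-2 + Q)*(Q**2 + 6) = (-2 + Q)*(6 + Q**2))
k(F) = -88 + F**3 + 6*F (k(F) = (((F**2 + F*F) + (-12 + F**3 - 2*F**2 + 6*F)) - 36) - 40 = (((F**2 + F**2) + (-12 + F**3 - 2*F**2 + 6*F)) - 36) - 40 = ((2*F**2 + (-12 + F**3 - 2*F**2 + 6*F)) - 36) - 40 = ((-12 + F**3 + 6*F) - 36) - 40 = (-48 + F**3 + 6*F) - 40 = -88 + F**3 + 6*F)
1/k(R(-3, 10)) = 1/(-88 + (-3)**3 + 6*(-3)) = 1/(-88 - 27 - 18) = 1/(-133) = -1/133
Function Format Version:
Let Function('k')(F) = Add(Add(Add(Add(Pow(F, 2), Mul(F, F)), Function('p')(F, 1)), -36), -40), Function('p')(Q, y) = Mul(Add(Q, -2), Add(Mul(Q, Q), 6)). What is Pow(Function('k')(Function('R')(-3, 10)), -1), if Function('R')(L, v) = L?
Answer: Rational(-1, 133) ≈ -0.0075188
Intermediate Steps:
Function('p')(Q, y) = Mul(Add(-2, Q), Add(6, Pow(Q, 2))) (Function('p')(Q, y) = Mul(Add(-2, Q), Add(Pow(Q, 2), 6)) = Mul(Add(-2, Q), Add(6, Pow(Q, 2))))
Function('k')(F) = Add(-88, Pow(F, 3), Mul(6, F)) (Function('k')(F) = Add(Add(Add(Add(Pow(F, 2), Mul(F, F)), Add(-12, Pow(F, 3), Mul(-2, Pow(F, 2)), Mul(6, F))), -36), -40) = Add(Add(Add(Add(Pow(F, 2), Pow(F, 2)), Add(-12, Pow(F, 3), Mul(-2, Pow(F, 2)), Mul(6, F))), -36), -40) = Add(Add(Add(Mul(2, Pow(F, 2)), Add(-12, Pow(F, 3), Mul(-2, Pow(F, 2)), Mul(6, F))), -36), -40) = Add(Add(Add(-12, Pow(F, 3), Mul(6, F)), -36), -40) = Add(Add(-48, Pow(F, 3), Mul(6, F)), -40) = Add(-88, Pow(F, 3), Mul(6, F)))
Pow(Function('k')(Function('R')(-3, 10)), -1) = Pow(Add(-88, Pow(-3, 3), Mul(6, -3)), -1) = Pow(Add(-88, -27, -18), -1) = Pow(-133, -1) = Rational(-1, 133)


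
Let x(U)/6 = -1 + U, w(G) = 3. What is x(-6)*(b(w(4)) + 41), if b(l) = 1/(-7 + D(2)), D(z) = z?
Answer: -8568/5 ≈ -1713.6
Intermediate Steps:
x(U) = -6 + 6*U (x(U) = 6*(-1 + U) = -6 + 6*U)
b(l) = -⅕ (b(l) = 1/(-7 + 2) = 1/(-5) = -⅕)
x(-6)*(b(w(4)) + 41) = (-6 + 6*(-6))*(-⅕ + 41) = (-6 - 36)*(204/5) = -42*204/5 = -8568/5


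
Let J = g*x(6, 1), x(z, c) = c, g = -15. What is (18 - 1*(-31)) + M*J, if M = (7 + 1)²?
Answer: -911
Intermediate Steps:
M = 64 (M = 8² = 64)
J = -15 (J = -15*1 = -15)
(18 - 1*(-31)) + M*J = (18 - 1*(-31)) + 64*(-15) = (18 + 31) - 960 = 49 - 960 = -911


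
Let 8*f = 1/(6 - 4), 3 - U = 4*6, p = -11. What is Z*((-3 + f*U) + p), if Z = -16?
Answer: 245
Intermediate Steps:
U = -21 (U = 3 - 4*6 = 3 - 1*24 = 3 - 24 = -21)
f = 1/16 (f = 1/(8*(6 - 4)) = (⅛)/2 = (⅛)*(½) = 1/16 ≈ 0.062500)
Z*((-3 + f*U) + p) = -16*((-3 + (1/16)*(-21)) - 11) = -16*((-3 - 21/16) - 11) = -16*(-69/16 - 11) = -16*(-245/16) = 245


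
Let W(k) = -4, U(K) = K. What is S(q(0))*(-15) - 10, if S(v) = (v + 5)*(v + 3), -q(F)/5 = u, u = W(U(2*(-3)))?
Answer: -8635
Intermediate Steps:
u = -4
q(F) = 20 (q(F) = -5*(-4) = 20)
S(v) = (3 + v)*(5 + v) (S(v) = (5 + v)*(3 + v) = (3 + v)*(5 + v))
S(q(0))*(-15) - 10 = (15 + 20**2 + 8*20)*(-15) - 10 = (15 + 400 + 160)*(-15) - 10 = 575*(-15) - 10 = -8625 - 10 = -8635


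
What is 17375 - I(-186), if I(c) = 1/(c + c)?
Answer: 6463501/372 ≈ 17375.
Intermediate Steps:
I(c) = 1/(2*c)
17375 - I(-186) = 17375 - 1/(2*(-186)) = 17375 - (-1)/(2*186) = 17375 - 1*(-1/372) = 17375 + 1/372 = 6463501/372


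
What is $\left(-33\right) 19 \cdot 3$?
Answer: $-1881$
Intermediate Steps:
$\left(-33\right) 19 \cdot 3 = \left(-627\right) 3 = -1881$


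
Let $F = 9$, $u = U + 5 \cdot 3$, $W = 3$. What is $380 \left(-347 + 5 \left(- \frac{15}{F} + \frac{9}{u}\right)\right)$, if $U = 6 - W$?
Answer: $- \frac{402230}{3} \approx -1.3408 \cdot 10^{5}$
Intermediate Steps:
$U = 3$ ($U = 6 - 3 = 3$)
$u = 18$ ($u = 3 + 5 \cdot 3 = 3 + 15 = 18$)
$380 \left(-347 + 5 \left(- \frac{15}{F} + \frac{9}{u}\right)\right) = 380 \left(-347 + 5 \left(- \frac{15}{9} + \frac{9}{18}\right)\right) = 380 \left(-347 + 5 \left(\left(-15\right) \frac{1}{9} + 9 \cdot \frac{1}{18}\right)\right) = 380 \left(-347 + 5 \left(- \frac{5}{3} + \frac{1}{2}\right)\right) = 380 \left(-347 + 5 \left(- \frac{7}{6}\right)\right) = 380 \left(-347 - \frac{35}{6}\right) = 380 \left(- \frac{2117}{6}\right) = - \frac{402230}{3}$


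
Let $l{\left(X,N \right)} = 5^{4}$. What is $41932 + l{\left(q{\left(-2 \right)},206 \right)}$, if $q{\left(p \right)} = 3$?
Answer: $42557$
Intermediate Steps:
$l{\left(X,N \right)} = 625$
$41932 + l{\left(q{\left(-2 \right)},206 \right)} = 41932 + 625 = 42557$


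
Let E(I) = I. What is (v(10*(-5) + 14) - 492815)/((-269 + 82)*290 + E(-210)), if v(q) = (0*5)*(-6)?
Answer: 98563/10888 ≈ 9.0524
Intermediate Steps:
v(q) = 0 (v(q) = 0*(-6) = 0)
(v(10*(-5) + 14) - 492815)/((-269 + 82)*290 + E(-210)) = (0 - 492815)/((-269 + 82)*290 - 210) = -492815/(-187*290 - 210) = -492815/(-54230 - 210) = -492815/(-54440) = -492815*(-1/54440) = 98563/10888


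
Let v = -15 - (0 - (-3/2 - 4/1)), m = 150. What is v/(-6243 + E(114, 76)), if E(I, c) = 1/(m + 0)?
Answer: 3075/936449 ≈ 0.0032837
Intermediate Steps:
E(I, c) = 1/150 (E(I, c) = 1/(150 + 0) = 1/150)
v = -41/2 (v = -15 - (0 - (-3*½ - 4*1)) = -15 - (0 - (-3/2 - 4)) = -15 - (0 - 1*(-11/2)) = -15 - (0 + 11/2) = -15 - 1*11/2 = -15 - 11/2 = -41/2 ≈ -20.500)
v/(-6243 + E(114, 76)) = -41/2/(-6243 + 1/150) = -41/2/(-936449/150) = -150/936449*(-41/2) = 3075/936449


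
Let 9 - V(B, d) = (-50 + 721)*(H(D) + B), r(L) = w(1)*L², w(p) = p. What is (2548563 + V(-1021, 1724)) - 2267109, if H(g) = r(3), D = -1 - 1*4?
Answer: 960515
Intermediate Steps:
D = -5 (D = -1 - 4 = -5)
r(L) = L² (r(L) = 1*L² = L²)
H(g) = 9 (H(g) = 3² = 9)
V(B, d) = -6030 - 671*B (V(B, d) = 9 - (-50 + 721)*(9 + B) = 9 - 671*(9 + B) = 9 - (6039 + 671*B) = 9 + (-6039 - 671*B) = -6030 - 671*B)
(2548563 + V(-1021, 1724)) - 2267109 = (2548563 + (-6030 - 671*(-1021))) - 2267109 = (2548563 + (-6030 + 685091)) - 2267109 = (2548563 + 679061) - 2267109 = 3227624 - 2267109 = 960515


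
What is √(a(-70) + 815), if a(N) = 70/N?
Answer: √814 ≈ 28.531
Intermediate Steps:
√(a(-70) + 815) = √(70/(-70) + 815) = √(70*(-1/70) + 815) = √(-1 + 815) = √814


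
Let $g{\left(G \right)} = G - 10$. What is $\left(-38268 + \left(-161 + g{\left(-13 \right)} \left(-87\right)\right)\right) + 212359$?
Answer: $175931$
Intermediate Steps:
$g{\left(G \right)} = -10 + G$
$\left(-38268 + \left(-161 + g{\left(-13 \right)} \left(-87\right)\right)\right) + 212359 = \left(-38268 - \left(161 - \left(-10 - 13\right) \left(-87\right)\right)\right) + 212359 = \left(-38268 - -1840\right) + 212359 = \left(-38268 + \left(-161 + 2001\right)\right) + 212359 = \left(-38268 + 1840\right) + 212359 = -36428 + 212359 = 175931$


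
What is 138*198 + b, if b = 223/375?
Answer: 10246723/375 ≈ 27325.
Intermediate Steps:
b = 223/375 (b = 223*(1/375) = 223/375 ≈ 0.59467)
138*198 + b = 138*198 + 223/375 = 27324 + 223/375 = 10246723/375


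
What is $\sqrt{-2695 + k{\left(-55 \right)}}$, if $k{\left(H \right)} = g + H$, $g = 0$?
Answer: $5 i \sqrt{110} \approx 52.44 i$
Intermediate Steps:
$k{\left(H \right)} = H$ ($k{\left(H \right)} = 0 + H = H$)
$\sqrt{-2695 + k{\left(-55 \right)}} = \sqrt{-2695 - 55} = \sqrt{-2750} = 5 i \sqrt{110}$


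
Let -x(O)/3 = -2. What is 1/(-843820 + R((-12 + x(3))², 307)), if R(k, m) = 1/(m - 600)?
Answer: -293/247239261 ≈ -1.1851e-6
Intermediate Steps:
x(O) = 6 (x(O) = -3*(-2) = 6)
R(k, m) = 1/(-600 + m)
1/(-843820 + R((-12 + x(3))², 307)) = 1/(-843820 + 1/(-600 + 307)) = 1/(-843820 + 1/(-293)) = 1/(-843820 - 1/293) = 1/(-247239261/293) = -293/247239261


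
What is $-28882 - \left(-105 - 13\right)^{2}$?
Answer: $-42806$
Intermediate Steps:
$-28882 - \left(-105 - 13\right)^{2} = -28882 - \left(-118\right)^{2} = -28882 - 13924 = -42806$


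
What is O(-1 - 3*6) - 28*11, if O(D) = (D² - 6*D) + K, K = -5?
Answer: 162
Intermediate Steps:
O(D) = -5 + D² - 6*D (O(D) = (D² - 6*D) - 5 = -5 + D² - 6*D)
O(-1 - 3*6) - 28*11 = (-5 + (-1 - 3*6)² - 6*(-1 - 3*6)) - 28*11 = (-5 + (-1 - 18)² - 6*(-1 - 18)) - 308 = (-5 + (-19)² - 6*(-19)) - 308 = (-5 + 361 + 114) - 308 = 470 - 308 = 162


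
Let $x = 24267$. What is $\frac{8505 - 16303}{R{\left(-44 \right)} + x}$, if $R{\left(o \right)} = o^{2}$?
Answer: $- \frac{7798}{26203} \approx -0.2976$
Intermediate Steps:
$\frac{8505 - 16303}{R{\left(-44 \right)} + x} = \frac{8505 - 16303}{\left(-44\right)^{2} + 24267} = - \frac{7798}{1936 + 24267} = - \frac{7798}{26203}$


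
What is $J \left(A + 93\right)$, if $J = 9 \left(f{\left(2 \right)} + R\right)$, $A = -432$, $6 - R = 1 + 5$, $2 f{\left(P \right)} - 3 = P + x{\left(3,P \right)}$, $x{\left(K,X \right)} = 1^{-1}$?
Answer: $-9153$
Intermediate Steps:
$x{\left(K,X \right)} = 1$
$f{\left(P \right)} = 2 + \frac{P}{2}$ ($f{\left(P \right)} = \frac{3}{2} + \frac{P + 1}{2} = \frac{3}{2} + \frac{1 + P}{2} = \frac{3}{2} + \left(\frac{1}{2} + \frac{P}{2}\right) = 2 + \frac{P}{2}$)
$R = 0$ ($R = 6 - \left(1 + 5\right) = 6 - 6 = 0$)
$J = 27$ ($J = 9 \left(\left(2 + \frac{1}{2} \cdot 2\right) + 0\right) = 9 \left(\left(2 + 1\right) + 0\right) = 9 \left(3 + 0\right) = 9 \cdot 3 = 27$)
$J \left(A + 93\right) = 27 \left(-432 + 93\right) = 27 \left(-339\right) = -9153$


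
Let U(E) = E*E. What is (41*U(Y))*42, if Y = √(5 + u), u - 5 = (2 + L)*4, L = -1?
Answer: 24108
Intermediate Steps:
u = 9 (u = 5 + (2 - 1)*4 = 5 + 1*4 = 5 + 4 = 9)
Y = √14 (Y = √(5 + 9) = √14 ≈ 3.7417)
U(E) = E²
(41*U(Y))*42 = (41*(√14)²)*42 = (41*14)*42 = 574*42 = 24108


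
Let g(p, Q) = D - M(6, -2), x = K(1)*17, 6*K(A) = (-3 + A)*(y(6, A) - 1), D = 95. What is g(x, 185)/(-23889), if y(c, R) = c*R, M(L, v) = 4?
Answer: -91/23889 ≈ -0.0038093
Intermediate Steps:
y(c, R) = R*c
K(A) = (-1 + 6*A)*(-3 + A)/6 (K(A) = ((-3 + A)*(A*6 - 1))/6 = ((-3 + A)*(6*A - 1))/6 = ((-3 + A)*(-1 + 6*A))/6 = ((-1 + 6*A)*(-3 + A))/6 = (-1 + 6*A)*(-3 + A)/6)
x = -85/3 (x = (½ + 1² - 19/6*1)*17 = (½ + 1 - 19/6)*17 = -5/3*17 = -85/3 ≈ -28.333)
g(p, Q) = 91 (g(p, Q) = 95 - 1*4 = 95 - 4 = 91)
g(x, 185)/(-23889) = 91/(-23889) = 91*(-1/23889) = -91/23889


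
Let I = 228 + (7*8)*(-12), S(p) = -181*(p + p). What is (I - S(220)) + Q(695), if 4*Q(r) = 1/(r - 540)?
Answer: 49101521/620 ≈ 79196.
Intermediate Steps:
S(p) = -362*p
I = -444 (I = 228 + 56*(-12) = 228 - 672 = -444)
Q(r) = 1/(4*(-540 + r)) (Q(r) = 1/(4*(r - 540)) = 1/(4*(-540 + r)))
(I - S(220)) + Q(695) = (-444 - (-362)*220) + 1/(4*(-540 + 695)) = (-444 - 1*(-79640)) + (¼)/155 = (-444 + 79640) + (¼)*(1/155) = 79196 + 1/620 = 49101521/620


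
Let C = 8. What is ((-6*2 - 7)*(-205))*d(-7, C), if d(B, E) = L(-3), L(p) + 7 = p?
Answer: -38950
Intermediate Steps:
L(p) = -7 + p
d(B, E) = -10 (d(B, E) = -7 - 3 = -10)
((-6*2 - 7)*(-205))*d(-7, C) = ((-6*2 - 7)*(-205))*(-10) = ((-12 - 7)*(-205))*(-10) = -19*(-205)*(-10) = 3895*(-10) = -38950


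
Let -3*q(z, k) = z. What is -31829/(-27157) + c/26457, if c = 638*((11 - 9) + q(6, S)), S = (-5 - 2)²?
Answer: 31829/27157 ≈ 1.1720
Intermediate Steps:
S = 49 (S = (-7)² = 49)
q(z, k) = -z/3
c = 0 (c = 638*((11 - 9) - ⅓*6) = 638*(2 - 2) = 638*0 = 0)
-31829/(-27157) + c/26457 = -31829/(-27157) + 0/26457 = -31829*(-1/27157) + 0*(1/26457) = 31829/27157 + 0 = 31829/27157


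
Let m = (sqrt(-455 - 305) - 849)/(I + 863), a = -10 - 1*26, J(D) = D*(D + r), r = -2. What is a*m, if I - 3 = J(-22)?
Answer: 15282/697 - 36*I*sqrt(190)/697 ≈ 21.925 - 0.71195*I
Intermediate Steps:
J(D) = D*(-2 + D) (J(D) = D*(D - 2) = D*(-2 + D))
I = 531 (I = 3 - 22*(-2 - 22) = 3 - 22*(-24) = 3 + 528 = 531)
a = -36 (a = -10 - 26 = -36)
m = -849/1394 + I*sqrt(190)/697 (m = (sqrt(-455 - 305) - 849)/(531 + 863) = (sqrt(-760) - 849)/1394 = (2*I*sqrt(190) - 849)*(1/1394) = (-849 + 2*I*sqrt(190))*(1/1394) = -849/1394 + I*sqrt(190)/697 ≈ -0.60904 + 0.019776*I)
a*m = -36*(-849/1394 + I*sqrt(190)/697) = 15282/697 - 36*I*sqrt(190)/697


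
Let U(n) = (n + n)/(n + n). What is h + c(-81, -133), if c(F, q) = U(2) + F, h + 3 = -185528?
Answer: -185611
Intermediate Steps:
h = -185531 (h = -3 - 185528 = -185531)
U(n) = 1 (U(n) = (2*n)/((2*n)) = (2*n)*(1/(2*n)) = 1)
c(F, q) = 1 + F
h + c(-81, -133) = -185531 + (1 - 81) = -185531 - 80 = -185611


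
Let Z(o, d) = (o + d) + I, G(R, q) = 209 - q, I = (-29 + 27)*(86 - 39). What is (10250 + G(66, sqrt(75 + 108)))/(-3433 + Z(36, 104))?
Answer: -10459/3387 + sqrt(183)/3387 ≈ -3.0840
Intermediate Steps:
I = -94 (I = -2*47 = -94)
Z(o, d) = -94 + d + o (Z(o, d) = (o + d) - 94 = (d + o) - 94 = -94 + d + o)
(10250 + G(66, sqrt(75 + 108)))/(-3433 + Z(36, 104)) = (10250 + (209 - sqrt(75 + 108)))/(-3433 + (-94 + 104 + 36)) = (10250 + (209 - sqrt(183)))/(-3433 + 46) = (10459 - sqrt(183))/(-3387) = (10459 - sqrt(183))*(-1/3387) = -10459/3387 + sqrt(183)/3387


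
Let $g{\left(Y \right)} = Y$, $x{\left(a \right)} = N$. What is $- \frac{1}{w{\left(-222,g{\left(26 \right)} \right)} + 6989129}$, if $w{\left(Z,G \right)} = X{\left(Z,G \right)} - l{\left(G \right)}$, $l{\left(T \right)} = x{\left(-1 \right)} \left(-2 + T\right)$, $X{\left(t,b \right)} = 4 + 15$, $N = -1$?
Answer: $- \frac{1}{6989172} \approx -1.4308 \cdot 10^{-7}$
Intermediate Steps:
$x{\left(a \right)} = -1$
$X{\left(t,b \right)} = 19$
$l{\left(T \right)} = 2 - T$ ($l{\left(T \right)} = - (-2 + T) = 2 - T$)
$w{\left(Z,G \right)} = 17 + G$ ($w{\left(Z,G \right)} = 19 - \left(2 - G\right) = 19 + \left(-2 + G\right) = 17 + G$)
$- \frac{1}{w{\left(-222,g{\left(26 \right)} \right)} + 6989129} = - \frac{1}{\left(17 + 26\right) + 6989129} = - \frac{1}{43 + 6989129} = - \frac{1}{6989172}$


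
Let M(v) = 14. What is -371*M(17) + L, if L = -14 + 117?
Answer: -5091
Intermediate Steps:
L = 103
-371*M(17) + L = -371*14 + 103 = -5194 + 103 = -5091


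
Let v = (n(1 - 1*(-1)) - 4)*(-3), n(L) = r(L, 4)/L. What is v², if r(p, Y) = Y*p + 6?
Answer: 81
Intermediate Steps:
r(p, Y) = 6 + Y*p
n(L) = (6 + 4*L)/L
v = -9 (v = ((4 + 6/(1 - 1*(-1))) - 4)*(-3) = ((4 + 6/(1 + 1)) - 4)*(-3) = ((4 + 6/2) - 4)*(-3) = ((4 + 6*(½)) - 4)*(-3) = ((4 + 3) - 4)*(-3) = (7 - 4)*(-3) = 3*(-3) = -9)
v² = (-9)² = 81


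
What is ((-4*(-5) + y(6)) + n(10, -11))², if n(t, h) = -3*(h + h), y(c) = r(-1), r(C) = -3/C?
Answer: 7921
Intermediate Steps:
y(c) = 3 (y(c) = -3/(-1) = -3*(-1) = 3)
n(t, h) = -6*h
((-4*(-5) + y(6)) + n(10, -11))² = ((-4*(-5) + 3) - 6*(-11))² = ((20 + 3) + 66)² = (23 + 66)² = 89² = 7921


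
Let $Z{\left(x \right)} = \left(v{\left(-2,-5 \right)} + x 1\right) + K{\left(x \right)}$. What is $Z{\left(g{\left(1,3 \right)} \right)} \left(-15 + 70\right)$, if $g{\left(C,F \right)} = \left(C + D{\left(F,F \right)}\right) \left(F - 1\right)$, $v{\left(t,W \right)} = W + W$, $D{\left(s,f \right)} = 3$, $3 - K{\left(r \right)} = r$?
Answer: $-385$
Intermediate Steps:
$K{\left(r \right)} = 3 - r$
$v{\left(t,W \right)} = 2 W$
$g{\left(C,F \right)} = \left(-1 + F\right) \left(3 + C\right)$ ($g{\left(C,F \right)} = \left(C + 3\right) \left(F - 1\right) = \left(3 + C\right) \left(-1 + F\right) = \left(-1 + F\right) \left(3 + C\right)$)
$Z{\left(x \right)} = -7$ ($Z{\left(x \right)} = \left(2 \left(-5\right) + x 1\right) - \left(-3 + x\right) = \left(-10 + x\right) - \left(-3 + x\right) = -7$)
$Z{\left(g{\left(1,3 \right)} \right)} \left(-15 + 70\right) = - 7 \left(-15 + 70\right) = \left(-7\right) 55 = -385$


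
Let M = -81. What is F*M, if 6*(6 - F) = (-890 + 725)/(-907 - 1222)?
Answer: -2064933/4258 ≈ -484.95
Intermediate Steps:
F = 25493/4258 (F = 6 - (-890 + 725)/(6*(-907 - 1222)) = 6 - (-55)/(2*(-2129)) = 6 - (-55)*(-1)/(2*2129) = 6 - ⅙*165/2129 = 6 - 55/4258 = 25493/4258 ≈ 5.9871)
F*M = (25493/4258)*(-81) = -2064933/4258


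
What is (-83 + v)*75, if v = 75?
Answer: -600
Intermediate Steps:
(-83 + v)*75 = (-83 + 75)*75 = -8*75 = -600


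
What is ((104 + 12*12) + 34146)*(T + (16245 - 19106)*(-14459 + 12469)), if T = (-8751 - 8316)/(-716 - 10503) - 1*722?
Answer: 2196609245593446/11219 ≈ 1.9579e+11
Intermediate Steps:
T = -8083051/11219 (T = -17067/(-11219) - 722 = -17067*(-1/11219) - 722 = 17067/11219 - 722 = -8083051/11219 ≈ -720.48)
((104 + 12*12) + 34146)*(T + (16245 - 19106)*(-14459 + 12469)) = ((104 + 12*12) + 34146)*(-8083051/11219 + (16245 - 19106)*(-14459 + 12469)) = ((104 + 144) + 34146)*(-8083051/11219 - 2861*(-1990)) = (248 + 34146)*(-8083051/11219 + 5693390) = 34394*(63866059359/11219) = 2196609245593446/11219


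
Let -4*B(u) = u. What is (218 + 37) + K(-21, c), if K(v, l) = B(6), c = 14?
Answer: 507/2 ≈ 253.50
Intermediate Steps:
B(u) = -u/4
K(v, l) = -3/2 (K(v, l) = -¼*6 = -3/2)
(218 + 37) + K(-21, c) = (218 + 37) - 3/2 = 255 - 3/2 = 507/2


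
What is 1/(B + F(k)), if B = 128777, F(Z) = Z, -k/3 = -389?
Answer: 1/129944 ≈ 7.6956e-6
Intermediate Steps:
k = 1167 (k = -3*(-389) = 1167)
1/(B + F(k)) = 1/(128777 + 1167) = 1/129944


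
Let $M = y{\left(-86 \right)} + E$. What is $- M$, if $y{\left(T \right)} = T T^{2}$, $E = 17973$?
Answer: $618083$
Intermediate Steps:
$y{\left(T \right)} = T^{3}$
$M = -618083$ ($M = \left(-86\right)^{3} + 17973 = -636056 + 17973 = -618083$)
$- M = \left(-1\right) \left(-618083\right) = 618083$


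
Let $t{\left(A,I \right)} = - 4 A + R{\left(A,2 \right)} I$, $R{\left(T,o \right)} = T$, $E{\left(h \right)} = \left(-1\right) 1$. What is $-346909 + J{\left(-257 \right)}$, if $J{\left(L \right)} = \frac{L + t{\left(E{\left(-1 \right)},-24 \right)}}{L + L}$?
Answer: $- \frac{178310997}{514} \approx -3.4691 \cdot 10^{5}$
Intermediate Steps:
$E{\left(h \right)} = -1$
$t{\left(A,I \right)} = - 4 A + A I$
$J{\left(L \right)} = \frac{28 + L}{2 L}$ ($J{\left(L \right)} = \frac{L - \left(-4 - 24\right)}{L + L} = \frac{L - -28}{2 L} = \left(L + 28\right) \frac{1}{2 L} = \left(28 + L\right) \frac{1}{2 L} = \frac{28 + L}{2 L}$)
$-346909 + J{\left(-257 \right)} = -346909 + \frac{28 - 257}{2 \left(-257\right)} = -346909 + \frac{1}{2} \left(- \frac{1}{257}\right) \left(-229\right) = -346909 + \frac{229}{514} = - \frac{178310997}{514}$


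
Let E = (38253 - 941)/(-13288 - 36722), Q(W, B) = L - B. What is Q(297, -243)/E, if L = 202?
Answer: -11127225/18656 ≈ -596.44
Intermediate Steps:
Q(W, B) = 202 - B
E = -18656/25005 (E = 37312/(-50010) = 37312*(-1/50010) = -18656/25005 ≈ -0.74609)
Q(297, -243)/E = (202 - 1*(-243))/(-18656/25005) = (202 + 243)*(-25005/18656) = 445*(-25005/18656) = -11127225/18656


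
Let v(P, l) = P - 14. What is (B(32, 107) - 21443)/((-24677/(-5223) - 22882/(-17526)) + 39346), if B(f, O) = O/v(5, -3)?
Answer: -490986003167/900554468724 ≈ -0.54520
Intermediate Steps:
v(P, l) = -14 + P
B(f, O) = -O/9 (B(f, O) = O/(-14 + 5) = O/(-9) = O*(-1/9) = -O/9)
(B(32, 107) - 21443)/((-24677/(-5223) - 22882/(-17526)) + 39346) = (-1/9*107 - 21443)/((-24677/(-5223) - 22882/(-17526)) + 39346) = (-107/9 - 21443)/((-24677*(-1/5223) - 22882*(-1/17526)) + 39346) = -193094/(9*((24677/5223 + 11441/8763) + 39346)) = -193094/(9*(30666766/5085461 + 39346)) = -193094/(9*200123215272/5085461) = -193094/9*5085461/200123215272 = -490986003167/900554468724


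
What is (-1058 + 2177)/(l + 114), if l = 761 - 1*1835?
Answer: -373/320 ≈ -1.1656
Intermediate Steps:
l = -1074 (l = 761 - 1835 = -1074)
(-1058 + 2177)/(l + 114) = (-1058 + 2177)/(-1074 + 114) = 1119/(-960) = 1119*(-1/960) = -373/320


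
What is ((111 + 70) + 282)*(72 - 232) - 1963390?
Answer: -2037470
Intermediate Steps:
((111 + 70) + 282)*(72 - 232) - 1963390 = (181 + 282)*(-160) - 1963390 = 463*(-160) - 1963390 = -74080 - 1963390 = -2037470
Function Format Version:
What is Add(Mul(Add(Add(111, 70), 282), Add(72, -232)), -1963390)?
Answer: -2037470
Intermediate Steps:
Add(Mul(Add(Add(111, 70), 282), Add(72, -232)), -1963390) = Add(Mul(Add(181, 282), -160), -1963390) = Add(Mul(463, -160), -1963390) = Add(-74080, -1963390) = -2037470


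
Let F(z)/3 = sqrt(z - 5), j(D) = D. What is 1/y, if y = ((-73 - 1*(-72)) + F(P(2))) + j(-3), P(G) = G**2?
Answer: -4/25 - 3*I/25 ≈ -0.16 - 0.12*I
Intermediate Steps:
F(z) = 3*sqrt(-5 + z) (F(z) = 3*sqrt(z - 5) = 3*sqrt(-5 + z))
y = -4 + 3*I (y = ((-73 - 1*(-72)) + 3*sqrt(-5 + 2**2)) - 3 = ((-73 + 72) + 3*sqrt(-5 + 4)) - 3 = (-1 + 3*sqrt(-1)) - 3 = (-1 + 3*I) - 3 = -4 + 3*I ≈ -4.0 + 3.0*I)
1/y = 1/(-4 + 3*I) = (-4 - 3*I)/25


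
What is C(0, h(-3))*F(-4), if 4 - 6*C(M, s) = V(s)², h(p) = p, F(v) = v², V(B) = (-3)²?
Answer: -616/3 ≈ -205.33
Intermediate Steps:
V(B) = 9
C(M, s) = -77/6 (C(M, s) = ⅔ - ⅙*9² = ⅔ - ⅙*81 = ⅔ - 27/2 = -77/6)
C(0, h(-3))*F(-4) = -77/6*(-4)² = -77/6*16 = -616/3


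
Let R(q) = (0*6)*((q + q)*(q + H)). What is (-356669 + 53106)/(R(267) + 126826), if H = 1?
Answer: -303563/126826 ≈ -2.3935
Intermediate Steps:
R(q) = 0 (R(q) = (0*6)*((q + q)*(q + 1)) = 0*((2*q)*(1 + q)) = 0*(2*q*(1 + q)) = 0)
(-356669 + 53106)/(R(267) + 126826) = (-356669 + 53106)/(0 + 126826) = -303563/126826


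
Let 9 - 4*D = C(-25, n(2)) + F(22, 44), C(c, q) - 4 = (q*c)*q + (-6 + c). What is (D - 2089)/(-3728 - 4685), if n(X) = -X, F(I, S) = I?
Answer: 4121/16826 ≈ 0.24492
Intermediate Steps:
C(c, q) = -2 + c + c*q² (C(c, q) = 4 + ((q*c)*q + (-6 + c)) = 4 + ((c*q)*q + (-6 + c)) = 4 + (c*q² + (-6 + c)) = 4 + (-6 + c + c*q²) = -2 + c + c*q²)
D = 57/2 (D = 9/4 - ((-2 - 25 - 25*(-1*2)²) + 22)/4 = 9/4 - ((-2 - 25 - 25*(-2)²) + 22)/4 = 9/4 - ((-2 - 25 - 25*4) + 22)/4 = 9/4 - ((-2 - 25 - 100) + 22)/4 = 9/4 - (-127 + 22)/4 = 9/4 - ¼*(-105) = 9/4 + 105/4 = 57/2 ≈ 28.500)
(D - 2089)/(-3728 - 4685) = (57/2 - 2089)/(-3728 - 4685) = -4121/2/(-8413) = -4121/2*(-1/8413) = 4121/16826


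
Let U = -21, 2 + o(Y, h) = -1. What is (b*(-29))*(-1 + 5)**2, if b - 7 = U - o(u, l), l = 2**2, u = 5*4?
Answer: 5104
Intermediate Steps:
u = 20
l = 4
o(Y, h) = -3 (o(Y, h) = -2 - 1 = -3)
b = -11 (b = 7 + (-21 - 1*(-3)) = 7 + (-21 + 3) = 7 - 18 = -11)
(b*(-29))*(-1 + 5)**2 = (-11*(-29))*(-1 + 5)**2 = 319*4**2 = 319*16 = 5104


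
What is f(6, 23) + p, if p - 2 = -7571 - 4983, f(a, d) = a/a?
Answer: -12551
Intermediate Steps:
f(a, d) = 1
p = -12552 (p = 2 + (-7571 - 4983) = 2 - 12554 = -12552)
f(6, 23) + p = 1 - 12552 = -12551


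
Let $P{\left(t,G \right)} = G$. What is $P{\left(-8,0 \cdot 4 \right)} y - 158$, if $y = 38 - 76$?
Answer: $-158$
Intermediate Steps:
$y = -38$
$P{\left(-8,0 \cdot 4 \right)} y - 158 = 0 \cdot 4 \left(-38\right) - 158 = 0 \left(-38\right) - 158 = 0 - 158 = -158$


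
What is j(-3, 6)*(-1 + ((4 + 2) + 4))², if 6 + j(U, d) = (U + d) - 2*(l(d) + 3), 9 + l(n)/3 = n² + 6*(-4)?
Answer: -2187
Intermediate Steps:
l(n) = -99 + 3*n² (l(n) = -27 + 3*(n² + 6*(-4)) = -27 + 3*(n² - 24) = -27 + 3*(-24 + n²) = -27 + (-72 + 3*n²) = -99 + 3*n²)
j(U, d) = 186 + U + d - 6*d² (j(U, d) = -6 + ((U + d) - 2*((-99 + 3*d²) + 3)) = -6 + ((U + d) - 2*(-96 + 3*d²)) = -6 + ((U + d) + (192 - 6*d²)) = -6 + (192 + U + d - 6*d²) = 186 + U + d - 6*d²)
j(-3, 6)*(-1 + ((4 + 2) + 4))² = (186 - 3 + 6 - 6*6²)*(-1 + ((4 + 2) + 4))² = (186 - 3 + 6 - 6*36)*(-1 + (6 + 4))² = (186 - 3 + 6 - 216)*(-1 + 10)² = -27*9² = -27*81 = -2187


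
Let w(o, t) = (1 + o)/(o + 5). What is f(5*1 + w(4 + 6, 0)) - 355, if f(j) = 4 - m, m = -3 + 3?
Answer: -351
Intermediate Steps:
w(o, t) = (1 + o)/(5 + o)
m = 0
f(j) = 4 (f(j) = 4 - 1*0 = 4 + 0 = 4)
f(5*1 + w(4 + 6, 0)) - 355 = 4 - 355 = -351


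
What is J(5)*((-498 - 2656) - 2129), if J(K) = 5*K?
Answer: -132075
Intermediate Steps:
J(5)*((-498 - 2656) - 2129) = (5*5)*((-498 - 2656) - 2129) = 25*(-3154 - 2129) = 25*(-5283) = -132075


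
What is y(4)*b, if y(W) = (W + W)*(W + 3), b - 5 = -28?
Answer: -1288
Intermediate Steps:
b = -23 (b = 5 - 28 = -23)
y(W) = 2*W*(3 + W) (y(W) = (2*W)*(3 + W) = 2*W*(3 + W))
y(4)*b = (2*4*(3 + 4))*(-23) = (2*4*7)*(-23) = 56*(-23) = -1288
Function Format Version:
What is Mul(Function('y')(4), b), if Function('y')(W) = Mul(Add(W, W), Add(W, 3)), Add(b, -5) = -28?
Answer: -1288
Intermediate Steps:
b = -23 (b = Add(5, -28) = -23)
Function('y')(W) = Mul(2, W, Add(3, W)) (Function('y')(W) = Mul(Mul(2, W), Add(3, W)) = Mul(2, W, Add(3, W)))
Mul(Function('y')(4), b) = Mul(Mul(2, 4, Add(3, 4)), -23) = Mul(Mul(2, 4, 7), -23) = Mul(56, -23) = -1288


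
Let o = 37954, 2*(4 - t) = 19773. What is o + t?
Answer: 56143/2 ≈ 28072.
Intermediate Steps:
t = -19765/2 (t = 4 - ½*19773 = 4 - 19773/2 = -19765/2 ≈ -9882.5)
o + t = 37954 - 19765/2 = 56143/2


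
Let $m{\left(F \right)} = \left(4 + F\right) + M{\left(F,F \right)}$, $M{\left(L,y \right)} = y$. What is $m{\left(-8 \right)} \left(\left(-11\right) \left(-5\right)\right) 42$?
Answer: $-27720$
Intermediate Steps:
$m{\left(F \right)} = 4 + 2 F$ ($m{\left(F \right)} = \left(4 + F\right) + F = 4 + 2 F$)
$m{\left(-8 \right)} \left(\left(-11\right) \left(-5\right)\right) 42 = \left(4 + 2 \left(-8\right)\right) \left(\left(-11\right) \left(-5\right)\right) 42 = \left(4 - 16\right) 55 \cdot 42 = \left(-12\right) 55 \cdot 42 = \left(-660\right) 42 = -27720$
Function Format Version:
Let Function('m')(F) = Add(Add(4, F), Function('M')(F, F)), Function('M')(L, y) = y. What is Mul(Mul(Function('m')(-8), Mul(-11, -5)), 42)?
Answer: -27720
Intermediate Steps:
Function('m')(F) = Add(4, Mul(2, F)) (Function('m')(F) = Add(Add(4, F), F) = Add(4, Mul(2, F)))
Mul(Mul(Function('m')(-8), Mul(-11, -5)), 42) = Mul(Mul(Add(4, Mul(2, -8)), Mul(-11, -5)), 42) = Mul(Mul(Add(4, -16), 55), 42) = Mul(Mul(-12, 55), 42) = Mul(-660, 42) = -27720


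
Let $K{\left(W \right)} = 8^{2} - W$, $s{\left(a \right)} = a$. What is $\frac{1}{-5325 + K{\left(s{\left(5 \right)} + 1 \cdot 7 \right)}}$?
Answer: $- \frac{1}{5273} \approx -0.00018965$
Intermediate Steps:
$K{\left(W \right)} = 64 - W$
$\frac{1}{-5325 + K{\left(s{\left(5 \right)} + 1 \cdot 7 \right)}} = \frac{1}{-5325 + \left(64 - \left(5 + 1 \cdot 7\right)\right)} = \frac{1}{-5325 + \left(64 - \left(5 + 7\right)\right)} = \frac{1}{-5325 + \left(64 - 12\right)} = \frac{1}{-5325 + 52} = \frac{1}{-5273} = - \frac{1}{5273}$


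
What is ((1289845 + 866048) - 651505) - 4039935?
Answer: -2535547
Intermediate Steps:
((1289845 + 866048) - 651505) - 4039935 = (2155893 - 651505) - 4039935 = 1504388 - 4039935 = -2535547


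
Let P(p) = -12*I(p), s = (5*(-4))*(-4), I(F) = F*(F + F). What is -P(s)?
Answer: 153600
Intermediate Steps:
I(F) = 2*F² (I(F) = F*(2*F) = 2*F²)
s = 80 (s = -20*(-4) = 80)
P(p) = -24*p²
-P(s) = -(-24)*80² = -(-24)*6400 = -1*(-153600) = 153600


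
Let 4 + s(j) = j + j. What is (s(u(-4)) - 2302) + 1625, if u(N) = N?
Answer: -689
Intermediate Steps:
s(j) = -4 + 2*j (s(j) = -4 + (j + j) = -4 + 2*j)
(s(u(-4)) - 2302) + 1625 = ((-4 + 2*(-4)) - 2302) + 1625 = ((-4 - 8) - 2302) + 1625 = (-12 - 2302) + 1625 = -2314 + 1625 = -689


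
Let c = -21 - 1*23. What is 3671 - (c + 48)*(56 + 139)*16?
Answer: -8809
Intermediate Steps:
c = -44 (c = -21 - 23 = -44)
3671 - (c + 48)*(56 + 139)*16 = 3671 - (-44 + 48)*(56 + 139)*16 = 3671 - 4*195*16 = 3671 - 780*16 = 3671 - 1*12480 = 3671 - 12480 = -8809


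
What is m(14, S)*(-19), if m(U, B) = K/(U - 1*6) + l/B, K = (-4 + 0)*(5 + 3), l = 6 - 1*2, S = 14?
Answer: 494/7 ≈ 70.571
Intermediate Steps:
l = 4 (l = 6 - 2 = 4)
K = -32 (K = -4*8 = -32)
m(U, B) = -32/(-6 + U) + 4/B (m(U, B) = -32/(U - 1*6) + 4/B = -32/(U - 6) + 4/B = -32/(-6 + U) + 4/B)
m(14, S)*(-19) = (4*(-6 + 14 - 8*14)/(14*(-6 + 14)))*(-19) = (4*(1/14)*(-6 + 14 - 112)/8)*(-19) = (4*(1/14)*(⅛)*(-104))*(-19) = -26/7*(-19) = 494/7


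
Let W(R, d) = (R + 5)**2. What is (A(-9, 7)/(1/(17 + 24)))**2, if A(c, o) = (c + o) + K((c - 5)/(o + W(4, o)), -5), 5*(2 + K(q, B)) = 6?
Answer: 329476/25 ≈ 13179.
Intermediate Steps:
W(R, d) = (5 + R)**2
K(q, B) = -4/5 (K(q, B) = -2 + (1/5)*6 = -2 + 6/5 = -4/5)
A(c, o) = -4/5 + c + o (A(c, o) = (c + o) - 4/5 = -4/5 + c + o)
(A(-9, 7)/(1/(17 + 24)))**2 = ((-4/5 - 9 + 7)/(1/(17 + 24)))**2 = (-14/(5*(1/41)))**2 = (-14/(5*1/41))**2 = (-14/5*41)**2 = (-574/5)**2 = 329476/25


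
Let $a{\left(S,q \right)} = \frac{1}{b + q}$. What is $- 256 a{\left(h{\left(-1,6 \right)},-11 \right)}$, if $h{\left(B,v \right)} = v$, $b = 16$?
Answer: $- \frac{256}{5} \approx -51.2$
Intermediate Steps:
$a{\left(S,q \right)} = \frac{1}{16 + q}$
$- 256 a{\left(h{\left(-1,6 \right)},-11 \right)} = - \frac{256}{16 - 11} = - \frac{256}{5}$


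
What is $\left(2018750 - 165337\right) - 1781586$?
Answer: $71827$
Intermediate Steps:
$\left(2018750 - 165337\right) - 1781586 = 1853413 - 1781586 = 71827$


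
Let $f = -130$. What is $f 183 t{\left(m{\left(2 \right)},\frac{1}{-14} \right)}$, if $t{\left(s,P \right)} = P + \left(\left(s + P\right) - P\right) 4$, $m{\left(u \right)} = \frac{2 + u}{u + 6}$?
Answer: $- \frac{321165}{7} \approx -45881.0$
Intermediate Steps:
$m{\left(u \right)} = \frac{2 + u}{6 + u}$
$t{\left(s,P \right)} = P + 4 s$ ($t{\left(s,P \right)} = P + \left(\left(P + s\right) - P\right) 4 = P + s 4 = P + 4 s$)
$f 183 t{\left(m{\left(2 \right)},\frac{1}{-14} \right)} = \left(-130\right) 183 \left(\frac{1}{-14} + 4 \frac{2 + 2}{6 + 2}\right) = - 23790 \left(- \frac{1}{14} + 4 \cdot \frac{1}{8} \cdot 4\right) = - 23790 \left(- \frac{1}{14} + 4 \cdot \frac{1}{2}\right) = - 23790 \left(- \frac{1}{14} + 2\right) = \left(-23790\right) \frac{27}{14} = - \frac{321165}{7}$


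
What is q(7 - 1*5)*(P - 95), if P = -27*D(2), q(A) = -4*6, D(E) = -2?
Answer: 984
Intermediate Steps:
q(A) = -24
P = 54 (P = -27*(-2) = 54)
q(7 - 1*5)*(P - 95) = -24*(54 - 95) = -24*(-41) = 984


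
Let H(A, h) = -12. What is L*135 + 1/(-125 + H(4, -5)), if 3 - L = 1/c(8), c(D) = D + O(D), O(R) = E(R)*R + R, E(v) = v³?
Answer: 228131713/563344 ≈ 404.96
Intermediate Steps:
O(R) = R + R⁴ (O(R) = R³*R + R = R⁴ + R = R + R⁴)
c(D) = D⁴ + 2*D (c(D) = D + (D + D⁴) = D⁴ + 2*D)
L = 12335/4112 (L = 3 - 1/(8*(2 + 8³)) = 3 - 1/(8*(2 + 512)) = 3 - 1/(8*514) = 3 - 1/4112 = 12335/4112 ≈ 2.9998)
L*135 + 1/(-125 + H(4, -5)) = (12335/4112)*135 + 1/(-125 - 12) = 1665225/4112 + 1/(-137) = 1665225/4112 - 1/137 = 228131713/563344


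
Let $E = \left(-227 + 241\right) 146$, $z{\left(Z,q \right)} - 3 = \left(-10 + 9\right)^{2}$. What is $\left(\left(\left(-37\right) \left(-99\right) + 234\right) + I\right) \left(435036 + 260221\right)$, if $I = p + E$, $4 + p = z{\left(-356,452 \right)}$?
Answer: $4130521837$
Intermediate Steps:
$z{\left(Z,q \right)} = 4$ ($z{\left(Z,q \right)} = 3 + \left(-10 + 9\right)^{2} = 3 + \left(-1\right)^{2} = 3 + 1 = 4$)
$p = 0$ ($p = -4 + 4 = 0$)
$E = 2044$ ($E = 14 \cdot 146 = 2044$)
$I = 2044$ ($I = 0 + 2044 = 2044$)
$\left(\left(\left(-37\right) \left(-99\right) + 234\right) + I\right) \left(435036 + 260221\right) = \left(\left(\left(-37\right) \left(-99\right) + 234\right) + 2044\right) \left(435036 + 260221\right) = \left(\left(3663 + 234\right) + 2044\right) 695257 = \left(3897 + 2044\right) 695257 = 5941 \cdot 695257 = 4130521837$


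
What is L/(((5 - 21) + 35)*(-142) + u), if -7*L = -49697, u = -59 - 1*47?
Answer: -49697/19628 ≈ -2.5319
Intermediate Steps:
u = -106 (u = -59 - 47 = -106)
L = 49697/7 (L = -⅐*(-49697) = 49697/7 ≈ 7099.6)
L/(((5 - 21) + 35)*(-142) + u) = 49697/(7*(((5 - 21) + 35)*(-142) - 106)) = 49697/(7*((-16 + 35)*(-142) - 106)) = 49697/(7*(19*(-142) - 106)) = 49697/(7*(-2698 - 106)) = (49697/7)/(-2804) = (49697/7)*(-1/2804) = -49697/19628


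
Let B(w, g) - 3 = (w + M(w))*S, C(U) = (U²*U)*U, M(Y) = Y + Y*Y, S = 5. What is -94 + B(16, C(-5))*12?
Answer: 17222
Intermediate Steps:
M(Y) = Y + Y²
C(U) = U⁴ (C(U) = U³*U = U⁴)
B(w, g) = 3 + 5*w + 5*w*(1 + w) (B(w, g) = 3 + (w + w*(1 + w))*5 = 3 + (5*w + 5*w*(1 + w)) = 3 + 5*w + 5*w*(1 + w))
-94 + B(16, C(-5))*12 = -94 + (3 + 5*16² + 10*16)*12 = -94 + (3 + 5*256 + 160)*12 = -94 + (3 + 1280 + 160)*12 = -94 + 1443*12 = -94 + 17316 = 17222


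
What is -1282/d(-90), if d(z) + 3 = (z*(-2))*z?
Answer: 1282/16203 ≈ 0.079121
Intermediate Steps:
d(z) = -3 - 2*z² (d(z) = -3 + (z*(-2))*z = -3 + (-2*z)*z = -3 - 2*z²)
-1282/d(-90) = -1282/(-3 - 2*(-90)²) = -1282/(-3 - 2*8100) = -1282/(-3 - 16200) = -1282/(-16203) = -1282*(-1/16203) = 1282/16203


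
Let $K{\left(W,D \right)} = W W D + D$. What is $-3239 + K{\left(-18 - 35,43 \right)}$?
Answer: $117591$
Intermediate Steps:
$K{\left(W,D \right)} = D + D W^{2}$ ($K{\left(W,D \right)} = W^{2} D + D = D W^{2} + D = D + D W^{2}$)
$-3239 + K{\left(-18 - 35,43 \right)} = -3239 + 43 \left(1 + \left(-18 - 35\right)^{2}\right) = -3239 + 43 \left(1 + \left(-53\right)^{2}\right) = -3239 + 43 \left(1 + 2809\right) = -3239 + 43 \cdot 2810 = -3239 + 120830 = 117591$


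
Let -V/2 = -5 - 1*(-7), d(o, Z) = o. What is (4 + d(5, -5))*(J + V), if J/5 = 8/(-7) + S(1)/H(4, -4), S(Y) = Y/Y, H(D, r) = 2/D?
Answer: 18/7 ≈ 2.5714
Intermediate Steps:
S(Y) = 1
J = 30/7 (J = 5*(8/(-7) + 1/(2/4)) = 5*(8*(-⅐) + 1/(2*(¼))) = 5*(-8/7 + 1/(½)) = 5*(-8/7 + 1*2) = 5*(-8/7 + 2) = 5*(6/7) = 30/7 ≈ 4.2857)
V = -4 (V = -2*(-5 - 1*(-7)) = -2*(-5 + 7) = -2*2 = -4)
(4 + d(5, -5))*(J + V) = (4 + 5)*(30/7 - 4) = 9*(2/7) = 18/7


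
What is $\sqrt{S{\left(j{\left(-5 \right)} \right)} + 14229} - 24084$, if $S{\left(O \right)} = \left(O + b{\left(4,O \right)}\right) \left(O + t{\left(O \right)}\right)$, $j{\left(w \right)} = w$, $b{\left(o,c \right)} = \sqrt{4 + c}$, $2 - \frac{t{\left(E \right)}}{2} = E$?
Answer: $-24084 + 3 \sqrt{1576 + i} \approx -23965.0 + 0.037784 i$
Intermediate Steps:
$t{\left(E \right)} = 4 - 2 E$
$S{\left(O \right)} = \left(4 - O\right) \left(O + \sqrt{4 + O}\right)$ ($S{\left(O \right)} = \left(O + \sqrt{4 + O}\right) \left(O - \left(-4 + 2 O\right)\right) = \left(O + \sqrt{4 + O}\right) \left(4 - O\right) = \left(4 - O\right) \left(O + \sqrt{4 + O}\right)$)
$\sqrt{S{\left(j{\left(-5 \right)} \right)} + 14229} - 24084 = \sqrt{\left(- \left(-5\right)^{2} + 4 \left(-5\right) + 4 \sqrt{4 - 5} - - 5 \sqrt{4 - 5}\right) + 14229} - 24084 = \sqrt{\left(\left(-1\right) 25 - 20 + 4 \sqrt{-1} - - 5 \sqrt{-1}\right) + 14229} - 24084 = \sqrt{\left(-25 - 20 + 4 i - - 5 i\right) + 14229} - 24084 = \sqrt{\left(-25 - 20 + 4 i + 5 i\right) + 14229} - 24084 = \sqrt{\left(-45 + 9 i\right) + 14229} - 24084 = \sqrt{14184 + 9 i} - 24084 = -24084 + \sqrt{14184 + 9 i}$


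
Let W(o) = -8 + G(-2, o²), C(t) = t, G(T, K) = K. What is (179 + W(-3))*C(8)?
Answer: 1440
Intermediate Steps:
W(o) = -8 + o²
(179 + W(-3))*C(8) = (179 + (-8 + (-3)²))*8 = (179 + (-8 + 9))*8 = (179 + 1)*8 = 180*8 = 1440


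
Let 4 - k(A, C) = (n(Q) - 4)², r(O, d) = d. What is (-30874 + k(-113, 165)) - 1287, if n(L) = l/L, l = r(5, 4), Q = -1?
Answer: -32221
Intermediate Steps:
l = 4
n(L) = 4/L
k(A, C) = -60 (k(A, C) = 4 - (4/(-1) - 4)² = 4 - (4*(-1) - 4)² = 4 - (-4 - 4)² = 4 - 1*(-8)² = 4 - 1*64 = 4 - 64 = -60)
(-30874 + k(-113, 165)) - 1287 = (-30874 - 60) - 1287 = -30934 - 1287 = -32221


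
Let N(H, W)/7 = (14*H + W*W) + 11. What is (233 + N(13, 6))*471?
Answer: 864756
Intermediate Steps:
N(H, W) = 77 + 7*W² + 98*H (N(H, W) = 7*((14*H + W*W) + 11) = 7*((14*H + W²) + 11) = 7*((W² + 14*H) + 11) = 7*(11 + W² + 14*H) = 77 + 7*W² + 98*H)
(233 + N(13, 6))*471 = (233 + (77 + 7*6² + 98*13))*471 = (233 + (77 + 7*36 + 1274))*471 = (233 + (77 + 252 + 1274))*471 = (233 + 1603)*471 = 1836*471 = 864756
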